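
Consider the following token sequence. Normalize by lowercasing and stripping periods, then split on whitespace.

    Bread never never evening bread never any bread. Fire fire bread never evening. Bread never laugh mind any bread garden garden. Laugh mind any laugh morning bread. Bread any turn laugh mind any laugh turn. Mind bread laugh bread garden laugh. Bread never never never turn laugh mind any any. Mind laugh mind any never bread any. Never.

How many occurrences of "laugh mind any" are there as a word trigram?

Scanning the 56 overlapping trigram windows for "laugh mind any":
  position 16–18: laugh mind any
  position 22–24: laugh mind any
  position 31–33: laugh mind any
  position 47–49: laugh mind any
  position 52–54: laugh mind any

5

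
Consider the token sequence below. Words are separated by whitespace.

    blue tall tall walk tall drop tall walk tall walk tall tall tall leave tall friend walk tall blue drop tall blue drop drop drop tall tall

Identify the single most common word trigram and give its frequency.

Trigram frequencies (highest first):
  tall walk tall: 3
  tall blue drop: 2
  blue tall tall: 1
  tall tall walk: 1
  walk tall drop: 1
  tall drop tall: 1
  … (16 more, each ≤ 1)

"tall walk tall", 3 times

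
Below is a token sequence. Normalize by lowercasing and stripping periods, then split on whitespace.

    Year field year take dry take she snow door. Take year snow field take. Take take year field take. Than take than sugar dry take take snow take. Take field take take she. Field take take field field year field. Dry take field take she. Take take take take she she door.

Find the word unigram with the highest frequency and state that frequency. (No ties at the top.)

Unigram frequencies (highest first):
  take: 22
  field: 9
  year: 5
  she: 5
  dry: 3
  snow: 3
  … (3 more, each ≤ 2)

"take", 22 times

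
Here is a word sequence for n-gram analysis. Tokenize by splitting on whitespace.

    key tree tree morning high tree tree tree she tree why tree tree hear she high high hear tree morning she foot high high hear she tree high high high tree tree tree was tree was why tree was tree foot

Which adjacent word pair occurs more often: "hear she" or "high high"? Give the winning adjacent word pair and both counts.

"hear she": 2 occurrences
"high high": 4 occurrences

"high high" (4 vs 2)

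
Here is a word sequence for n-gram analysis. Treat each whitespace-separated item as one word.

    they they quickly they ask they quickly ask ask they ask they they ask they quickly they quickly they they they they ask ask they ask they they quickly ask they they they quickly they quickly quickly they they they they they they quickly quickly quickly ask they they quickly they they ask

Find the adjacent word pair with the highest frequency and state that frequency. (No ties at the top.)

"they they", 15 times

Bigram frequencies (highest first):
  they they: 15
  they quickly: 9
  ask they: 8
  quickly they: 6
  they ask: 6
  quickly ask: 3
  … (2 more, each ≤ 3)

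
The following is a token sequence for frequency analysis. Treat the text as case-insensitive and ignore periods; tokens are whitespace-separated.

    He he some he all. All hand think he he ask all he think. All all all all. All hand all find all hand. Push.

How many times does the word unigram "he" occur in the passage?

Scanning the 25 tokens for "he":
  position 1: he
  position 2: he
  position 4: he
  position 9: he
  position 10: he
  position 13: he

6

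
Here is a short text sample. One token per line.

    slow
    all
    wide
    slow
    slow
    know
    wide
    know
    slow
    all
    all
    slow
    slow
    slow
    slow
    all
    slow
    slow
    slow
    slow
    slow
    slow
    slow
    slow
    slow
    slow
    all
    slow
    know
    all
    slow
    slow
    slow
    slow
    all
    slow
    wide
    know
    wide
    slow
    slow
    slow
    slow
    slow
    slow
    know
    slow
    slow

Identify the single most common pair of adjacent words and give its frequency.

"slow slow", 22 times

Bigram frequencies (highest first):
  slow slow: 22
  slow all: 5
  all slow: 5
  slow know: 3
  wide slow: 2
  know wide: 2
  … (6 more, each ≤ 2)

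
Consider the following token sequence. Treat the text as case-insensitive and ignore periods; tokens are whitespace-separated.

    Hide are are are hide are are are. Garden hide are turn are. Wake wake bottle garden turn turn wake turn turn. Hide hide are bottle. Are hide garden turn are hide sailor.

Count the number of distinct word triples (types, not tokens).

29

33 tokens → 31 trigram windows in total.
Repeated trigrams (each contributes count−1 duplicates):
  are are are: 2
  hide are are: 2
2 duplicate windows → 31 − 2 = 29 distinct.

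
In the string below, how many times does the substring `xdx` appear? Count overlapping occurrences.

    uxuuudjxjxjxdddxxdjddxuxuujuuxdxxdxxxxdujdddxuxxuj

Sliding a length-3 window over the 50 characters (48 positions):
  position 30–32: xdx
  position 33–35: xdx

2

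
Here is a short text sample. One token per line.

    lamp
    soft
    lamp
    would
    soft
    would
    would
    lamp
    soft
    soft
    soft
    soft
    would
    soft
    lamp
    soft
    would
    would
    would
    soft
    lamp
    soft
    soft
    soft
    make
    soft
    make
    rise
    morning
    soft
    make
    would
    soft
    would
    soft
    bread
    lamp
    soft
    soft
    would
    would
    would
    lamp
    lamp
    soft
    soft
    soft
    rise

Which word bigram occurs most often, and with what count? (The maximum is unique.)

Bigram frequencies (highest first):
  soft soft: 8
  lamp soft: 6
  would soft: 5
  soft would: 5
  would would: 5
  soft lamp: 3
  … (12 more, each ≤ 3)

"soft soft", 8 times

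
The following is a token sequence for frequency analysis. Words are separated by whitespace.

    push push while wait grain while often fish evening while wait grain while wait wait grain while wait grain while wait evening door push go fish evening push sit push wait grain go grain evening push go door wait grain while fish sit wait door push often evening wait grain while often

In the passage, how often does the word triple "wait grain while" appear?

6

Scanning the 50 overlapping trigram windows for "wait grain while":
  position 4–6: wait grain while
  position 11–13: wait grain while
  position 15–17: wait grain while
  position 18–20: wait grain while
  position 39–41: wait grain while
  position 49–51: wait grain while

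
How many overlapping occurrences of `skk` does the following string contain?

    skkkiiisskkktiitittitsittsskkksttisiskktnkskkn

5

Sliding a length-3 window over the 46 characters (44 positions):
  position 1–3: skk
  position 9–11: skk
  position 27–29: skk
  position 37–39: skk
  position 43–45: skk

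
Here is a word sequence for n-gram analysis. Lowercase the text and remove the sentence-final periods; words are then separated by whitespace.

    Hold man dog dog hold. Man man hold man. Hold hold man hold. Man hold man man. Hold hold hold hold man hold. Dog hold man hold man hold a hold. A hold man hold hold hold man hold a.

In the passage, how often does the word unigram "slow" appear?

Scanning the 40 tokens for "slow":
  (none found)

0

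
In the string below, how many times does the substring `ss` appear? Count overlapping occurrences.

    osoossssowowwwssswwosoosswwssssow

Sliding a length-2 window over the 33 characters (32 positions):
  position 5–6: ss
  position 6–7: ss
  position 7–8: ss
  position 15–16: ss
  position 16–17: ss
  position 24–25: ss
  position 28–29: ss
  position 29–30: ss
  position 30–31: ss

9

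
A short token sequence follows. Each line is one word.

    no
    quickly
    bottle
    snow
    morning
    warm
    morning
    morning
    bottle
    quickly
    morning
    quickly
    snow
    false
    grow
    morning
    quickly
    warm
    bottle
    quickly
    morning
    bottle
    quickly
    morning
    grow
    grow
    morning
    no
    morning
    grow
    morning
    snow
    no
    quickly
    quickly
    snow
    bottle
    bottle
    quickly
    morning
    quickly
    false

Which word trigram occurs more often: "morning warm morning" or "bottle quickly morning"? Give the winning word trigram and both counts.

"bottle quickly morning" (4 vs 1)

"morning warm morning": 1 occurrence
"bottle quickly morning": 4 occurrences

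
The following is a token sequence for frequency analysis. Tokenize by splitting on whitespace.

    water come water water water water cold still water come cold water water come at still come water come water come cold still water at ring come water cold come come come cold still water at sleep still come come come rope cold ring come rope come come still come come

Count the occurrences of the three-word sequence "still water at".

2

Scanning the 49 overlapping trigram windows for "still water at":
  position 23–25: still water at
  position 34–36: still water at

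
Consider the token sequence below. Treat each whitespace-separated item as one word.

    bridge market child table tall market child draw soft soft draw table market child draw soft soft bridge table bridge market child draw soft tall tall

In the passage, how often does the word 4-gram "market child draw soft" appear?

3

Scanning the 23 overlapping 4-gram windows for "market child draw soft":
  position 6–9: market child draw soft
  position 13–16: market child draw soft
  position 21–24: market child draw soft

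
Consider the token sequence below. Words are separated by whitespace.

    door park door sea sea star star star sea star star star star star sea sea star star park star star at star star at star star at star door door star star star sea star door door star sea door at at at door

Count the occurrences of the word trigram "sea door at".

1

Scanning the 43 overlapping trigram windows for "sea door at":
  position 40–42: sea door at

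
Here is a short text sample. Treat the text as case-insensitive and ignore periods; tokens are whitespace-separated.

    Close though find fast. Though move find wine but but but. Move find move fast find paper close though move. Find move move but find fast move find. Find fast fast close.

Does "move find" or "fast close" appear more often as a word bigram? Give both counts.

"move find" (4 vs 1)

"move find": 4 occurrences
"fast close": 1 occurrence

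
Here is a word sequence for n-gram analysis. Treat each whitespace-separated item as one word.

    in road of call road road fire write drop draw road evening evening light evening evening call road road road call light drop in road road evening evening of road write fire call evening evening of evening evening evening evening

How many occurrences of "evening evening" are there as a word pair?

7

Scanning the 39 overlapping bigram windows for "evening evening":
  position 12–13: evening evening
  position 15–16: evening evening
  position 27–28: evening evening
  position 34–35: evening evening
  position 37–38: evening evening
  position 38–39: evening evening
  position 39–40: evening evening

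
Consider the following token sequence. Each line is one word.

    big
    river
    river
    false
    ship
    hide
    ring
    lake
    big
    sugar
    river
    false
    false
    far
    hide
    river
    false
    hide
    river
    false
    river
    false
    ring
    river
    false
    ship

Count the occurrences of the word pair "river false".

6

Scanning the 25 overlapping bigram windows for "river false":
  position 3–4: river false
  position 11–12: river false
  position 16–17: river false
  position 19–20: river false
  position 21–22: river false
  position 24–25: river false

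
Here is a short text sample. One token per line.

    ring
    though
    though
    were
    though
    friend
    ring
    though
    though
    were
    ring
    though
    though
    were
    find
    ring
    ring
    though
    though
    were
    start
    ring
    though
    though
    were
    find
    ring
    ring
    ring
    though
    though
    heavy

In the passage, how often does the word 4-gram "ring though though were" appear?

Scanning the 29 overlapping 4-gram windows for "ring though though were":
  position 1–4: ring though though were
  position 7–10: ring though though were
  position 11–14: ring though though were
  position 17–20: ring though though were
  position 22–25: ring though though were

5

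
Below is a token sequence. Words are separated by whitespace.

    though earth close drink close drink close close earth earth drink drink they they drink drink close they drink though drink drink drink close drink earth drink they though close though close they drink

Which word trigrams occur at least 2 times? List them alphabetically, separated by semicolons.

close drink close; close they drink; drink close drink; drink drink close

Trigram counts meeting the condition (at least 2 times):
  close drink close: 2
  close they drink: 2
  drink close drink: 2
  drink drink close: 2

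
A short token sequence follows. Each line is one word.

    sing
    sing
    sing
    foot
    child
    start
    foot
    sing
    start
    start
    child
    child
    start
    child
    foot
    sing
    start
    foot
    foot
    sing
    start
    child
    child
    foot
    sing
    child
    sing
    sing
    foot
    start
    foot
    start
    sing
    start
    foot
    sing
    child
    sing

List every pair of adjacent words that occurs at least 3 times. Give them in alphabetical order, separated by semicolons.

foot sing; sing sing; sing start; start child; start foot

Bigram counts meeting the condition (at least 3 times):
  foot sing: 5
  sing sing: 3
  sing start: 4
  start child: 3
  start foot: 4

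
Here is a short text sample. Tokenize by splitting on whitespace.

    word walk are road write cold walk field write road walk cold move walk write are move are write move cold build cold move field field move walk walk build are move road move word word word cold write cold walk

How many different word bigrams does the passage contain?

41 tokens → 40 bigram windows in total.
Repeated bigrams (each contributes count−1 duplicates):
  are move: 2
  cold move: 2
  cold walk: 2
  move walk: 2
  word word: 2
  write cold: 2
6 duplicate windows → 40 − 6 = 34 distinct.

34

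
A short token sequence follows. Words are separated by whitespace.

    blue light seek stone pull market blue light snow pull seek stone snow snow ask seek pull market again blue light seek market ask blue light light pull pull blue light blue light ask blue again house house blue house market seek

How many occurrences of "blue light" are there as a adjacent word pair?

6

Scanning the 41 overlapping bigram windows for "blue light":
  position 1–2: blue light
  position 7–8: blue light
  position 20–21: blue light
  position 25–26: blue light
  position 30–31: blue light
  position 32–33: blue light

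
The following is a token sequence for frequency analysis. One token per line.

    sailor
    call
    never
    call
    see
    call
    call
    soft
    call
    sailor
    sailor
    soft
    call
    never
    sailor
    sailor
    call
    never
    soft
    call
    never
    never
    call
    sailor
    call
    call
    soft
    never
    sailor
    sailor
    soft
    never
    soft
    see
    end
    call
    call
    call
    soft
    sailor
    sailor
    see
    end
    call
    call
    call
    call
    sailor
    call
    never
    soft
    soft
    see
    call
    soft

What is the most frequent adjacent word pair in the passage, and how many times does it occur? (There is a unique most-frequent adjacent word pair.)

"call call", 7 times

Bigram frequencies (highest first):
  call call: 7
  call never: 5
  sailor call: 4
  call soft: 4
  sailor sailor: 4
  soft call: 3
  … (15 more, each ≤ 3)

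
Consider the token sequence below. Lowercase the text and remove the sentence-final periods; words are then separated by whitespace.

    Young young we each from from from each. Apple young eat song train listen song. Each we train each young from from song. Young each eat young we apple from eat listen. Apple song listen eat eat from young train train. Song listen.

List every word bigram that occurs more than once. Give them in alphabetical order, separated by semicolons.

Bigram counts meeting the condition (more than once):
  from from: 3
  song listen: 2
  young we: 2

from from; song listen; young we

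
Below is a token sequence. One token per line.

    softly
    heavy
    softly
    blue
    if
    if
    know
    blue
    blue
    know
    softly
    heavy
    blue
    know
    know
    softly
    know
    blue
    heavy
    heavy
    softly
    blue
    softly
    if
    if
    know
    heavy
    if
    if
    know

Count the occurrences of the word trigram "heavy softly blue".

2

Scanning the 28 overlapping trigram windows for "heavy softly blue":
  position 2–4: heavy softly blue
  position 20–22: heavy softly blue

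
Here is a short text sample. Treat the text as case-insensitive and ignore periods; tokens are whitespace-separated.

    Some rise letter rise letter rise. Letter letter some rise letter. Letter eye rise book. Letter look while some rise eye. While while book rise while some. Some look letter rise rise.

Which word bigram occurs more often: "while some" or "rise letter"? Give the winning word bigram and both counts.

"rise letter" (4 vs 2)

"while some": 2 occurrences
"rise letter": 4 occurrences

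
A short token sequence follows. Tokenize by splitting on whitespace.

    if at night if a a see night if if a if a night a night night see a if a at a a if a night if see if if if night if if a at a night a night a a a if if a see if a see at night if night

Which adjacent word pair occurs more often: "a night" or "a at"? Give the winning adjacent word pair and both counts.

"a night": 5 occurrences
"a at": 2 occurrences

"a night" (5 vs 2)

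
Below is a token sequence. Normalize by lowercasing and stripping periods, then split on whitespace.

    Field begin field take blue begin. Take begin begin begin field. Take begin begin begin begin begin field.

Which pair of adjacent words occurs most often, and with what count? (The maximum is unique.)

"begin begin", 6 times

Bigram frequencies (highest first):
  begin begin: 6
  begin field: 3
  field take: 2
  take begin: 2
  field begin: 1
  take blue: 1
  … (2 more, each ≤ 1)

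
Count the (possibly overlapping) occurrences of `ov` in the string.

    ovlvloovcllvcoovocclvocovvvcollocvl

4

Sliding a length-2 window over the 35 characters (34 positions):
  position 1–2: ov
  position 7–8: ov
  position 15–16: ov
  position 24–25: ov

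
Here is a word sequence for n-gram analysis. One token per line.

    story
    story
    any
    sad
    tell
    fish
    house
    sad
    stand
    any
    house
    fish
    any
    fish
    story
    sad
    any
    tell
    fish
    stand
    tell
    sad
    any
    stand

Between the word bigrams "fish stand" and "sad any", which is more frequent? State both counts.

"sad any" (2 vs 1)

"fish stand": 1 occurrence
"sad any": 2 occurrences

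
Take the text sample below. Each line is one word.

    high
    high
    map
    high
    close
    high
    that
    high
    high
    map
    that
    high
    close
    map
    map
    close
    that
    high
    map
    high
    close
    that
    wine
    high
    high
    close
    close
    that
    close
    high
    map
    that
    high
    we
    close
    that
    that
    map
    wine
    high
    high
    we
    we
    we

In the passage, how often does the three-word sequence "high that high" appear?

1

Scanning the 42 overlapping trigram windows for "high that high":
  position 6–8: high that high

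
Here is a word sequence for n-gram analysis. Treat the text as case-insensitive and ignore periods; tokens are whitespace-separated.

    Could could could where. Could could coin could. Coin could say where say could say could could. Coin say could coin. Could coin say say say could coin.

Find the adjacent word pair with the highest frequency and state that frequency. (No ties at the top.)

"could coin", 6 times

Bigram frequencies (highest first):
  could coin: 6
  could could: 4
  say could: 4
  coin could: 3
  could say: 2
  coin say: 2
  … (5 more, each ≤ 2)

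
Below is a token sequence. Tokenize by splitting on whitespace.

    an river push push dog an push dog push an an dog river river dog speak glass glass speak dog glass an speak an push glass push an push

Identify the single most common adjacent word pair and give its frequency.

Bigram frequencies (highest first):
  an push: 3
  push dog: 2
  push an: 2
  an river: 1
  river push: 1
  push push: 1
  … (18 more, each ≤ 1)

"an push", 3 times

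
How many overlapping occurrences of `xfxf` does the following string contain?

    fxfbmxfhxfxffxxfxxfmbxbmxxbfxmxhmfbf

1

Sliding a length-4 window over the 36 characters (33 positions):
  position 9–12: xfxf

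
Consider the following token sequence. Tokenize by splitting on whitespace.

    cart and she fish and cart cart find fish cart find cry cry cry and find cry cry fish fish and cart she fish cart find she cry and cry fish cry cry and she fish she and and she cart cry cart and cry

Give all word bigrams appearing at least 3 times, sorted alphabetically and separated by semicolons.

and she; cart find; cry and; cry cry; she fish

Bigram counts meeting the condition (at least 3 times):
  and she: 3
  cart find: 3
  cry and: 3
  cry cry: 4
  she fish: 3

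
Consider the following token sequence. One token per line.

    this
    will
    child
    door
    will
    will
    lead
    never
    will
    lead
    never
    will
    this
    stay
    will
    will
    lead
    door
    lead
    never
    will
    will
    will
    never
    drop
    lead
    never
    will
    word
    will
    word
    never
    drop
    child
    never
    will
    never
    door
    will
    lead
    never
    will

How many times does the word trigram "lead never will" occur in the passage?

Scanning the 40 overlapping trigram windows for "lead never will":
  position 7–9: lead never will
  position 10–12: lead never will
  position 19–21: lead never will
  position 26–28: lead never will
  position 40–42: lead never will

5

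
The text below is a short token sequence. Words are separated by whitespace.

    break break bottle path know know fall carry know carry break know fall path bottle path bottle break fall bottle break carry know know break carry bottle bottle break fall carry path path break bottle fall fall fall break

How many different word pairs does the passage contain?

26

39 tokens → 38 bigram windows in total.
Repeated bigrams (each contributes count−1 duplicates):
  bottle break: 3
  bottle path: 2
  break bottle: 2
  break carry: 2
  break fall: 2
  carry know: 2
  fall carry: 2
  fall fall: 2
  … (3 more repeated)
12 duplicate windows → 38 − 12 = 26 distinct.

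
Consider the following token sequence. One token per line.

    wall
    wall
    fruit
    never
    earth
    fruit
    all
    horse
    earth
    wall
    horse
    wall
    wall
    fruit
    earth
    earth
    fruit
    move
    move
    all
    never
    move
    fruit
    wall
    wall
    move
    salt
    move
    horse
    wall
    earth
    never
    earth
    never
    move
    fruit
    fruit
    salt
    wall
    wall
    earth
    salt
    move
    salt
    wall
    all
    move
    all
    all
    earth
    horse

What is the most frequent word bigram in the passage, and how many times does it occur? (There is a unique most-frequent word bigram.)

Bigram frequencies (highest first):
  wall wall: 4
  wall fruit: 2
  never earth: 2
  earth fruit: 2
  horse wall: 2
  move all: 2
  … (29 more, each ≤ 2)

"wall wall", 4 times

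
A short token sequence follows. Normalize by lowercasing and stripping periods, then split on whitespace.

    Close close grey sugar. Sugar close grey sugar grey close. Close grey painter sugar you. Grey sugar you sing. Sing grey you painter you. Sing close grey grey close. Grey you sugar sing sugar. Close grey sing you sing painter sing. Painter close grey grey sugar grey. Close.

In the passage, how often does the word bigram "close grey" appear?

Scanning the 47 overlapping bigram windows for "close grey":
  position 2–3: close grey
  position 6–7: close grey
  position 11–12: close grey
  position 26–27: close grey
  position 29–30: close grey
  position 35–36: close grey
  position 43–44: close grey

7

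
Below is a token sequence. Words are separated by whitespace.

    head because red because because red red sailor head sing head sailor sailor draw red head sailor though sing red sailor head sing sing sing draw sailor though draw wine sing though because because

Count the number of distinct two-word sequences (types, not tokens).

34 tokens → 33 bigram windows in total.
Repeated bigrams (each contributes count−1 duplicates):
  because because: 2
  because red: 2
  head sailor: 2
  head sing: 2
  red sailor: 2
  sailor head: 2
  sailor though: 2
  sing sing: 2
8 duplicate windows → 33 − 8 = 25 distinct.

25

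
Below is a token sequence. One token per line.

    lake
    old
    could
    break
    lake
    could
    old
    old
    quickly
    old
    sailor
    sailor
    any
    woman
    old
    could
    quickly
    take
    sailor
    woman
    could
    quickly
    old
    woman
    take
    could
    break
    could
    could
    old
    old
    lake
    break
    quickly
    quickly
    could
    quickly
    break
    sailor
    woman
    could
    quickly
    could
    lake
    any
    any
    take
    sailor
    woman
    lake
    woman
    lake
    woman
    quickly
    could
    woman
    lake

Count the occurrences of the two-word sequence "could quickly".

4

Scanning the 56 overlapping bigram windows for "could quickly":
  position 16–17: could quickly
  position 21–22: could quickly
  position 36–37: could quickly
  position 41–42: could quickly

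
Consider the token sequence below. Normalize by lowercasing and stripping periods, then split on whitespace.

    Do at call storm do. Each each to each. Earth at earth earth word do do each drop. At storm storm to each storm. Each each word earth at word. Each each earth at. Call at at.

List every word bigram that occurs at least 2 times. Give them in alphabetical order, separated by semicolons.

at call; do each; each each; each earth; earth at; to each

Bigram counts meeting the condition (at least 2 times):
  at call: 2
  do each: 2
  each each: 3
  each earth: 2
  earth at: 3
  to each: 2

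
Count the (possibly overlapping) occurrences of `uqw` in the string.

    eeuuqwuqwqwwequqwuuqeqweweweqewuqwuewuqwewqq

5

Sliding a length-3 window over the 44 characters (42 positions):
  position 4–6: uqw
  position 7–9: uqw
  position 15–17: uqw
  position 32–34: uqw
  position 38–40: uqw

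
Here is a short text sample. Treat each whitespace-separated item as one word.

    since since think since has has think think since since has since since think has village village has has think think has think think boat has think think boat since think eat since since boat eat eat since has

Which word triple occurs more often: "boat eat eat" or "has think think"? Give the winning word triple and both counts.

"has think think" (4 vs 1)

"boat eat eat": 1 occurrence
"has think think": 4 occurrences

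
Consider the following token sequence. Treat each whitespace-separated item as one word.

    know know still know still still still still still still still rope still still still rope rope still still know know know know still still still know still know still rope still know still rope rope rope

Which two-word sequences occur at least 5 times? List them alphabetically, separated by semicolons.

Bigram counts meeting the condition (at least 5 times):
  know still: 6
  still know: 5
  still still: 11

know still; still know; still still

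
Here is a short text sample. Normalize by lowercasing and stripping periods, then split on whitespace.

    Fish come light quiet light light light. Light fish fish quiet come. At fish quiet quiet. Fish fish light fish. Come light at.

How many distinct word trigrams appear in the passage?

23 tokens → 21 trigram windows in total.
Repeated trigrams (each contributes count−1 duplicates):
  fish come light: 2
  light light light: 2
2 duplicate windows → 21 − 2 = 19 distinct.

19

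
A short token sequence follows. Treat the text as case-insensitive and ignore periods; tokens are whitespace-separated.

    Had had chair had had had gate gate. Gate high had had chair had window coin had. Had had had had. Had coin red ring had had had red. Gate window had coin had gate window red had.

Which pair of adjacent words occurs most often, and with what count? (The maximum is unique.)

"had had", 11 times

Bigram frequencies (highest first):
  had had: 11
  had chair: 2
  chair had: 2
  had gate: 2
  gate gate: 2
  coin had: 2
  … (14 more, each ≤ 2)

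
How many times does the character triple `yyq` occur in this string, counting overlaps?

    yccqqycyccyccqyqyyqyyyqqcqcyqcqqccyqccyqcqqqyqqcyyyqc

3

Sliding a length-3 window over the 53 characters (51 positions):
  position 17–19: yyq
  position 21–23: yyq
  position 50–52: yyq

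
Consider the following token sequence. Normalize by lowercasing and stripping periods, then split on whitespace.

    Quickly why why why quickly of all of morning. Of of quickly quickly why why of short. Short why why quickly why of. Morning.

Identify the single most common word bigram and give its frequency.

"why why", 4 times

Bigram frequencies (highest first):
  why why: 4
  quickly why: 3
  why quickly: 2
  of morning: 2
  why of: 2
  quickly of: 1
  … (9 more, each ≤ 1)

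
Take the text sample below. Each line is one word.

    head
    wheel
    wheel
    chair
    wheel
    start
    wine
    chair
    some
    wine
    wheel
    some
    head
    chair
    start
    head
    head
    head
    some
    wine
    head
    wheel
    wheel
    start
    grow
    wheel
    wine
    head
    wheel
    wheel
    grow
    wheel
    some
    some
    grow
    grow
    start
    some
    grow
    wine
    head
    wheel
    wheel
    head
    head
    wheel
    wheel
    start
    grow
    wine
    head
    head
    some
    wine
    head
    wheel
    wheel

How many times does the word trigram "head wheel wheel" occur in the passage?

Scanning the 55 overlapping trigram windows for "head wheel wheel":
  position 1–3: head wheel wheel
  position 21–23: head wheel wheel
  position 28–30: head wheel wheel
  position 41–43: head wheel wheel
  position 45–47: head wheel wheel
  position 55–57: head wheel wheel

6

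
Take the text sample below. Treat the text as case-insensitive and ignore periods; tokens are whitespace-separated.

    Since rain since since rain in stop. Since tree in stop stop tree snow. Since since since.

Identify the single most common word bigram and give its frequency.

"since since", 3 times

Bigram frequencies (highest first):
  since since: 3
  since rain: 2
  in stop: 2
  rain since: 1
  rain in: 1
  stop since: 1
  … (6 more, each ≤ 1)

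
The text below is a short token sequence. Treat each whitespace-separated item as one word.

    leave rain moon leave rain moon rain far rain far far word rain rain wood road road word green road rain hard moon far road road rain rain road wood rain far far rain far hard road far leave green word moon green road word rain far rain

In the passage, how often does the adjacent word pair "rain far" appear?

5

Scanning the 47 overlapping bigram windows for "rain far":
  position 7–8: rain far
  position 9–10: rain far
  position 31–32: rain far
  position 34–35: rain far
  position 46–47: rain far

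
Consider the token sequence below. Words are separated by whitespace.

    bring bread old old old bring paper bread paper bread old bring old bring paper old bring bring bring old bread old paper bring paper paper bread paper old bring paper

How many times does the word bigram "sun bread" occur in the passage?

Scanning the 30 overlapping bigram windows for "sun bread":
  (none found)

0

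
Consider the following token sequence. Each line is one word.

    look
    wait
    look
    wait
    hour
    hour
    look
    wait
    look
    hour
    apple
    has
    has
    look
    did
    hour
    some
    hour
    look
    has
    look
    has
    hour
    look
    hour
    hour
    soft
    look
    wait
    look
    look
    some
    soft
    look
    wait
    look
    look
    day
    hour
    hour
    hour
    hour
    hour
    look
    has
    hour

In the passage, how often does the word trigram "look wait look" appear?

Scanning the 44 overlapping trigram windows for "look wait look":
  position 1–3: look wait look
  position 7–9: look wait look
  position 28–30: look wait look
  position 34–36: look wait look

4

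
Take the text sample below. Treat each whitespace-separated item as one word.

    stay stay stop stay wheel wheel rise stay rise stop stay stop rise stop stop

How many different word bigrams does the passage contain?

15 tokens → 14 bigram windows in total.
Repeated bigrams (each contributes count−1 duplicates):
  rise stop: 2
  stay stop: 2
  stop stay: 2
3 duplicate windows → 14 − 3 = 11 distinct.

11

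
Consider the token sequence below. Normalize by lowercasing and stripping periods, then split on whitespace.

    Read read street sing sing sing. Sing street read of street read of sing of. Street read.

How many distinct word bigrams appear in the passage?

17 tokens → 16 bigram windows in total.
Repeated bigrams (each contributes count−1 duplicates):
  sing sing: 3
  street read: 3
  of street: 2
  read of: 2
6 duplicate windows → 16 − 6 = 10 distinct.

10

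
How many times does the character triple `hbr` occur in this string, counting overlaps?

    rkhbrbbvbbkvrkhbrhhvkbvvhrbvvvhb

2

Sliding a length-3 window over the 32 characters (30 positions):
  position 3–5: hbr
  position 15–17: hbr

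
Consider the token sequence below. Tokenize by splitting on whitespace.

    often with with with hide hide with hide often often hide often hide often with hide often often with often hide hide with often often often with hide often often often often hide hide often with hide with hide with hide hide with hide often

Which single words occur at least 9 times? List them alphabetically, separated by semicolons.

Unigram counts meeting the condition (at least 9 times):
  hide: 16
  often: 17
  with: 12

hide; often; with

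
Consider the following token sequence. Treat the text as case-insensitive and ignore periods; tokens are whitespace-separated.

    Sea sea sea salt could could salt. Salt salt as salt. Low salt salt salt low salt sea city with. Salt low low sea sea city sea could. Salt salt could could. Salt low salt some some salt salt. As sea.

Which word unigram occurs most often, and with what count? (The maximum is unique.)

Unigram frequencies (highest first):
  salt: 16
  sea: 8
  could: 5
  low: 5
  as: 2
  city: 2
  … (2 more, each ≤ 2)

"salt", 16 times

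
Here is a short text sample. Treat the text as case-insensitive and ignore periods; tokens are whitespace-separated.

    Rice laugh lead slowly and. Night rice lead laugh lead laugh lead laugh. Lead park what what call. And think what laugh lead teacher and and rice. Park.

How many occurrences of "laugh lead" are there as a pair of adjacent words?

Scanning the 27 overlapping bigram windows for "laugh lead":
  position 2–3: laugh lead
  position 9–10: laugh lead
  position 11–12: laugh lead
  position 13–14: laugh lead
  position 22–23: laugh lead

5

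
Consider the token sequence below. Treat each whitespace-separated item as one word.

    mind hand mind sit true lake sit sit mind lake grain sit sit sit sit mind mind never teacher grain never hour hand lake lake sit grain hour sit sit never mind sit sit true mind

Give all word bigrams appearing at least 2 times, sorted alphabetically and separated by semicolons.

lake sit; mind sit; sit mind; sit sit; sit true

Bigram counts meeting the condition (at least 2 times):
  lake sit: 2
  mind sit: 2
  sit mind: 2
  sit sit: 6
  sit true: 2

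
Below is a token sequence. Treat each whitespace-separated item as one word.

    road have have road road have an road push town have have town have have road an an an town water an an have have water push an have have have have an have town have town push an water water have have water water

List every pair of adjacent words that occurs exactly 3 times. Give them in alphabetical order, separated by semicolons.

an an; an have; have town; town have

Bigram counts meeting the condition (exactly 3 times):
  an an: 3
  an have: 3
  have town: 3
  town have: 3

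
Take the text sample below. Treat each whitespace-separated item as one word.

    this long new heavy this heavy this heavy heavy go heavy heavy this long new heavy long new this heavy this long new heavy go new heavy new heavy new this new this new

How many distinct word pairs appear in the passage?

13

34 tokens → 33 bigram windows in total.
Repeated bigrams (each contributes count−1 duplicates):
  new heavy: 5
  heavy this: 4
  long new: 4
  new this: 3
  this heavy: 3
  this long: 3
  heavy go: 2
  heavy heavy: 2
  … (2 more repeated)
20 duplicate windows → 33 − 20 = 13 distinct.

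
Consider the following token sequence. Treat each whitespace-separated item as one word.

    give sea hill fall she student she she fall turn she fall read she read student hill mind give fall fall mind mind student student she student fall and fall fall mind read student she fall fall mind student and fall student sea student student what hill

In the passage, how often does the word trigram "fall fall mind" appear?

3

Scanning the 45 overlapping trigram windows for "fall fall mind":
  position 20–22: fall fall mind
  position 30–32: fall fall mind
  position 36–38: fall fall mind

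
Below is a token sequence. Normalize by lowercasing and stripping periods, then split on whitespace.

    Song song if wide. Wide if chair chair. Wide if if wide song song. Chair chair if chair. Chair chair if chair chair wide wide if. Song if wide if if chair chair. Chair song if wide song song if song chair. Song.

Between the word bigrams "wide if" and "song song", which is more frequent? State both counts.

"wide if": 4 occurrences
"song song": 3 occurrences

"wide if" (4 vs 3)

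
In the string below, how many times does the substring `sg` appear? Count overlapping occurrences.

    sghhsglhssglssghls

Sliding a length-2 window over the 18 characters (17 positions):
  position 1–2: sg
  position 5–6: sg
  position 10–11: sg
  position 14–15: sg

4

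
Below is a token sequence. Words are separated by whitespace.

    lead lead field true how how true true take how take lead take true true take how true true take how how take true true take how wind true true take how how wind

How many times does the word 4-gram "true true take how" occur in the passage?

Scanning the 31 overlapping 4-gram windows for "true true take how":
  position 7–10: true true take how
  position 14–17: true true take how
  position 18–21: true true take how
  position 24–27: true true take how
  position 29–32: true true take how

5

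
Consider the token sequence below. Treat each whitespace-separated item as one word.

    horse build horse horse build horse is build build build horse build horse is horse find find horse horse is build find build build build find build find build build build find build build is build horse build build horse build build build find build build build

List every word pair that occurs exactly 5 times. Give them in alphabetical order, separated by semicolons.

Bigram counts meeting the condition (exactly 5 times):
  build find: 5
  find build: 5
  horse build: 5

build find; find build; horse build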